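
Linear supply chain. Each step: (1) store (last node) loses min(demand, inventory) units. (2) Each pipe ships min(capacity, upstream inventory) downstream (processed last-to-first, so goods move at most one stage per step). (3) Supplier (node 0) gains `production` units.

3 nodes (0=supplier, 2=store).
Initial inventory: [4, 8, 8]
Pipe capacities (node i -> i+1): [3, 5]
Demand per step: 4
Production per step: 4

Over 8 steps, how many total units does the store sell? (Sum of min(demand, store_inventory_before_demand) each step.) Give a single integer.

Step 1: sold=4 (running total=4) -> [5 6 9]
Step 2: sold=4 (running total=8) -> [6 4 10]
Step 3: sold=4 (running total=12) -> [7 3 10]
Step 4: sold=4 (running total=16) -> [8 3 9]
Step 5: sold=4 (running total=20) -> [9 3 8]
Step 6: sold=4 (running total=24) -> [10 3 7]
Step 7: sold=4 (running total=28) -> [11 3 6]
Step 8: sold=4 (running total=32) -> [12 3 5]

Answer: 32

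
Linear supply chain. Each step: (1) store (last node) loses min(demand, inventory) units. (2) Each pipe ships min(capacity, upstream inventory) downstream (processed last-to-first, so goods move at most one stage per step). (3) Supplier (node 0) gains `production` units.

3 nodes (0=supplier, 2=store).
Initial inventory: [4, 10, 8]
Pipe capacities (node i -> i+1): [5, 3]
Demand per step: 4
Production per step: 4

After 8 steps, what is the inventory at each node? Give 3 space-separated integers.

Step 1: demand=4,sold=4 ship[1->2]=3 ship[0->1]=4 prod=4 -> inv=[4 11 7]
Step 2: demand=4,sold=4 ship[1->2]=3 ship[0->1]=4 prod=4 -> inv=[4 12 6]
Step 3: demand=4,sold=4 ship[1->2]=3 ship[0->1]=4 prod=4 -> inv=[4 13 5]
Step 4: demand=4,sold=4 ship[1->2]=3 ship[0->1]=4 prod=4 -> inv=[4 14 4]
Step 5: demand=4,sold=4 ship[1->2]=3 ship[0->1]=4 prod=4 -> inv=[4 15 3]
Step 6: demand=4,sold=3 ship[1->2]=3 ship[0->1]=4 prod=4 -> inv=[4 16 3]
Step 7: demand=4,sold=3 ship[1->2]=3 ship[0->1]=4 prod=4 -> inv=[4 17 3]
Step 8: demand=4,sold=3 ship[1->2]=3 ship[0->1]=4 prod=4 -> inv=[4 18 3]

4 18 3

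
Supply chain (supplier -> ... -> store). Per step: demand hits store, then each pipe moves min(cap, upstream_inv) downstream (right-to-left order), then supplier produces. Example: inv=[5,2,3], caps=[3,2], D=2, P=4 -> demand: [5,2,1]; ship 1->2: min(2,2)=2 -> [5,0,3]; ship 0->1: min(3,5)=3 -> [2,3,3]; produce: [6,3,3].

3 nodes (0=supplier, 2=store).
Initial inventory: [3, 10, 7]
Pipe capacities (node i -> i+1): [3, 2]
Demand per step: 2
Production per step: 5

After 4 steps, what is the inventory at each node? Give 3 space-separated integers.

Step 1: demand=2,sold=2 ship[1->2]=2 ship[0->1]=3 prod=5 -> inv=[5 11 7]
Step 2: demand=2,sold=2 ship[1->2]=2 ship[0->1]=3 prod=5 -> inv=[7 12 7]
Step 3: demand=2,sold=2 ship[1->2]=2 ship[0->1]=3 prod=5 -> inv=[9 13 7]
Step 4: demand=2,sold=2 ship[1->2]=2 ship[0->1]=3 prod=5 -> inv=[11 14 7]

11 14 7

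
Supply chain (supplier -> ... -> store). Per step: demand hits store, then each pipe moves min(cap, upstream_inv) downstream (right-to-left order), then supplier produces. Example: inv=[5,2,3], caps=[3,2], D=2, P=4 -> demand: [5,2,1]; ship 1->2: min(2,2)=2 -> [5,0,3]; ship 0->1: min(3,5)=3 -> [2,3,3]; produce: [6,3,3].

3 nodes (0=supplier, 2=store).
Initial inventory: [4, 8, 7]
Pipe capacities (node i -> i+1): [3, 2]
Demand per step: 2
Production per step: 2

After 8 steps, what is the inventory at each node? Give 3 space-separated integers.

Step 1: demand=2,sold=2 ship[1->2]=2 ship[0->1]=3 prod=2 -> inv=[3 9 7]
Step 2: demand=2,sold=2 ship[1->2]=2 ship[0->1]=3 prod=2 -> inv=[2 10 7]
Step 3: demand=2,sold=2 ship[1->2]=2 ship[0->1]=2 prod=2 -> inv=[2 10 7]
Step 4: demand=2,sold=2 ship[1->2]=2 ship[0->1]=2 prod=2 -> inv=[2 10 7]
Step 5: demand=2,sold=2 ship[1->2]=2 ship[0->1]=2 prod=2 -> inv=[2 10 7]
Step 6: demand=2,sold=2 ship[1->2]=2 ship[0->1]=2 prod=2 -> inv=[2 10 7]
Step 7: demand=2,sold=2 ship[1->2]=2 ship[0->1]=2 prod=2 -> inv=[2 10 7]
Step 8: demand=2,sold=2 ship[1->2]=2 ship[0->1]=2 prod=2 -> inv=[2 10 7]

2 10 7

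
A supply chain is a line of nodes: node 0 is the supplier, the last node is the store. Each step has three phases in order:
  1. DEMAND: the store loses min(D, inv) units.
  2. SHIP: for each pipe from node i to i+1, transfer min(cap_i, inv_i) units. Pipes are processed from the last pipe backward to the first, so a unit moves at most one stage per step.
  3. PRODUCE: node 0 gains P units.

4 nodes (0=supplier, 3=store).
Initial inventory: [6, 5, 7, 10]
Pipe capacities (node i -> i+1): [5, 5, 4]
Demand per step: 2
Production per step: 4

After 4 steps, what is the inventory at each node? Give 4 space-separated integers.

Step 1: demand=2,sold=2 ship[2->3]=4 ship[1->2]=5 ship[0->1]=5 prod=4 -> inv=[5 5 8 12]
Step 2: demand=2,sold=2 ship[2->3]=4 ship[1->2]=5 ship[0->1]=5 prod=4 -> inv=[4 5 9 14]
Step 3: demand=2,sold=2 ship[2->3]=4 ship[1->2]=5 ship[0->1]=4 prod=4 -> inv=[4 4 10 16]
Step 4: demand=2,sold=2 ship[2->3]=4 ship[1->2]=4 ship[0->1]=4 prod=4 -> inv=[4 4 10 18]

4 4 10 18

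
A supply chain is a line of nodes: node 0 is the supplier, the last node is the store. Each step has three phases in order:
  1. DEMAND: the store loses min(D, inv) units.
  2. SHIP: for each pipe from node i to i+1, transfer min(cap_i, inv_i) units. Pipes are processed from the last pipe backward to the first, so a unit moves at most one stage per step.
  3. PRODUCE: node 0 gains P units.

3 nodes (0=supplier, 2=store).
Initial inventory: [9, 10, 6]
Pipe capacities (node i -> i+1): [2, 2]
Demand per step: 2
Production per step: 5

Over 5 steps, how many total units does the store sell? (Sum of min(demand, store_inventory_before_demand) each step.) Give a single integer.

Step 1: sold=2 (running total=2) -> [12 10 6]
Step 2: sold=2 (running total=4) -> [15 10 6]
Step 3: sold=2 (running total=6) -> [18 10 6]
Step 4: sold=2 (running total=8) -> [21 10 6]
Step 5: sold=2 (running total=10) -> [24 10 6]

Answer: 10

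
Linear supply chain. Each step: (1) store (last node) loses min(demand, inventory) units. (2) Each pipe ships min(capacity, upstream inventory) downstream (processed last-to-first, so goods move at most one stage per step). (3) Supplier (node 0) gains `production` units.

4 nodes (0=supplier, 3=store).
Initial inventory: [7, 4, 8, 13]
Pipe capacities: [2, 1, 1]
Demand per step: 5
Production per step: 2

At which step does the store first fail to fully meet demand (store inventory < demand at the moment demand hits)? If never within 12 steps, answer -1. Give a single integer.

Step 1: demand=5,sold=5 ship[2->3]=1 ship[1->2]=1 ship[0->1]=2 prod=2 -> [7 5 8 9]
Step 2: demand=5,sold=5 ship[2->3]=1 ship[1->2]=1 ship[0->1]=2 prod=2 -> [7 6 8 5]
Step 3: demand=5,sold=5 ship[2->3]=1 ship[1->2]=1 ship[0->1]=2 prod=2 -> [7 7 8 1]
Step 4: demand=5,sold=1 ship[2->3]=1 ship[1->2]=1 ship[0->1]=2 prod=2 -> [7 8 8 1]
Step 5: demand=5,sold=1 ship[2->3]=1 ship[1->2]=1 ship[0->1]=2 prod=2 -> [7 9 8 1]
Step 6: demand=5,sold=1 ship[2->3]=1 ship[1->2]=1 ship[0->1]=2 prod=2 -> [7 10 8 1]
Step 7: demand=5,sold=1 ship[2->3]=1 ship[1->2]=1 ship[0->1]=2 prod=2 -> [7 11 8 1]
Step 8: demand=5,sold=1 ship[2->3]=1 ship[1->2]=1 ship[0->1]=2 prod=2 -> [7 12 8 1]
Step 9: demand=5,sold=1 ship[2->3]=1 ship[1->2]=1 ship[0->1]=2 prod=2 -> [7 13 8 1]
Step 10: demand=5,sold=1 ship[2->3]=1 ship[1->2]=1 ship[0->1]=2 prod=2 -> [7 14 8 1]
Step 11: demand=5,sold=1 ship[2->3]=1 ship[1->2]=1 ship[0->1]=2 prod=2 -> [7 15 8 1]
Step 12: demand=5,sold=1 ship[2->3]=1 ship[1->2]=1 ship[0->1]=2 prod=2 -> [7 16 8 1]
First stockout at step 4

4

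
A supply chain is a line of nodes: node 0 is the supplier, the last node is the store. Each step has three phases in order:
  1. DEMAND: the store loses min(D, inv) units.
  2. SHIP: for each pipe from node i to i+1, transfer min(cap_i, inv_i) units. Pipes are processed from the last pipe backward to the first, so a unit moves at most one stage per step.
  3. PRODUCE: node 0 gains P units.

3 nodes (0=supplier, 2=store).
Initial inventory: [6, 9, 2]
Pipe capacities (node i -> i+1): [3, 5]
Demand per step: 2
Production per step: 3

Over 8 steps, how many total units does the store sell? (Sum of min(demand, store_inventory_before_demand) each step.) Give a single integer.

Step 1: sold=2 (running total=2) -> [6 7 5]
Step 2: sold=2 (running total=4) -> [6 5 8]
Step 3: sold=2 (running total=6) -> [6 3 11]
Step 4: sold=2 (running total=8) -> [6 3 12]
Step 5: sold=2 (running total=10) -> [6 3 13]
Step 6: sold=2 (running total=12) -> [6 3 14]
Step 7: sold=2 (running total=14) -> [6 3 15]
Step 8: sold=2 (running total=16) -> [6 3 16]

Answer: 16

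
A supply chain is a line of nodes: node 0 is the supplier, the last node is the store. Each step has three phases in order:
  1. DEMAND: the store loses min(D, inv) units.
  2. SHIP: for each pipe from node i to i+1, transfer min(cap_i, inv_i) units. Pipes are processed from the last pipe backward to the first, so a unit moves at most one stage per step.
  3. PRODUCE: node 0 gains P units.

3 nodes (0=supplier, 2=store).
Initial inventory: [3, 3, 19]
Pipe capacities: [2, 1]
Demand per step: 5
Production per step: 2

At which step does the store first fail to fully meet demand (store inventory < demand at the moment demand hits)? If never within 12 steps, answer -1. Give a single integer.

Step 1: demand=5,sold=5 ship[1->2]=1 ship[0->1]=2 prod=2 -> [3 4 15]
Step 2: demand=5,sold=5 ship[1->2]=1 ship[0->1]=2 prod=2 -> [3 5 11]
Step 3: demand=5,sold=5 ship[1->2]=1 ship[0->1]=2 prod=2 -> [3 6 7]
Step 4: demand=5,sold=5 ship[1->2]=1 ship[0->1]=2 prod=2 -> [3 7 3]
Step 5: demand=5,sold=3 ship[1->2]=1 ship[0->1]=2 prod=2 -> [3 8 1]
Step 6: demand=5,sold=1 ship[1->2]=1 ship[0->1]=2 prod=2 -> [3 9 1]
Step 7: demand=5,sold=1 ship[1->2]=1 ship[0->1]=2 prod=2 -> [3 10 1]
Step 8: demand=5,sold=1 ship[1->2]=1 ship[0->1]=2 prod=2 -> [3 11 1]
Step 9: demand=5,sold=1 ship[1->2]=1 ship[0->1]=2 prod=2 -> [3 12 1]
Step 10: demand=5,sold=1 ship[1->2]=1 ship[0->1]=2 prod=2 -> [3 13 1]
Step 11: demand=5,sold=1 ship[1->2]=1 ship[0->1]=2 prod=2 -> [3 14 1]
Step 12: demand=5,sold=1 ship[1->2]=1 ship[0->1]=2 prod=2 -> [3 15 1]
First stockout at step 5

5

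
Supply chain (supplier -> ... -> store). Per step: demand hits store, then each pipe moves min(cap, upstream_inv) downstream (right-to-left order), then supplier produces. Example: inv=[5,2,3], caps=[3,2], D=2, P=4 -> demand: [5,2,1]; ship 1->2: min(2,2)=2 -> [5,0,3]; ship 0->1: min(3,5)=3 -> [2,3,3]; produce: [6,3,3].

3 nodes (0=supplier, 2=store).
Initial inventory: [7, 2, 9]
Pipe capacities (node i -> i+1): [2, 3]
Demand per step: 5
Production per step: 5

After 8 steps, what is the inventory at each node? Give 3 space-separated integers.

Step 1: demand=5,sold=5 ship[1->2]=2 ship[0->1]=2 prod=5 -> inv=[10 2 6]
Step 2: demand=5,sold=5 ship[1->2]=2 ship[0->1]=2 prod=5 -> inv=[13 2 3]
Step 3: demand=5,sold=3 ship[1->2]=2 ship[0->1]=2 prod=5 -> inv=[16 2 2]
Step 4: demand=5,sold=2 ship[1->2]=2 ship[0->1]=2 prod=5 -> inv=[19 2 2]
Step 5: demand=5,sold=2 ship[1->2]=2 ship[0->1]=2 prod=5 -> inv=[22 2 2]
Step 6: demand=5,sold=2 ship[1->2]=2 ship[0->1]=2 prod=5 -> inv=[25 2 2]
Step 7: demand=5,sold=2 ship[1->2]=2 ship[0->1]=2 prod=5 -> inv=[28 2 2]
Step 8: demand=5,sold=2 ship[1->2]=2 ship[0->1]=2 prod=5 -> inv=[31 2 2]

31 2 2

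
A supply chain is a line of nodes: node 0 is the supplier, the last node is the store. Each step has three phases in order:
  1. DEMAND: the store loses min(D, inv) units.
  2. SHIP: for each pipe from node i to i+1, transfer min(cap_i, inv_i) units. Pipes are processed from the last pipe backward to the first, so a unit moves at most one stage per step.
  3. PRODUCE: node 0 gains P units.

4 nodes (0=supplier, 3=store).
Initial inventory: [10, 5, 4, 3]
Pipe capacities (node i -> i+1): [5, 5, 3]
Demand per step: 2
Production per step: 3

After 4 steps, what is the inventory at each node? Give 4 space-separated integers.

Step 1: demand=2,sold=2 ship[2->3]=3 ship[1->2]=5 ship[0->1]=5 prod=3 -> inv=[8 5 6 4]
Step 2: demand=2,sold=2 ship[2->3]=3 ship[1->2]=5 ship[0->1]=5 prod=3 -> inv=[6 5 8 5]
Step 3: demand=2,sold=2 ship[2->3]=3 ship[1->2]=5 ship[0->1]=5 prod=3 -> inv=[4 5 10 6]
Step 4: demand=2,sold=2 ship[2->3]=3 ship[1->2]=5 ship[0->1]=4 prod=3 -> inv=[3 4 12 7]

3 4 12 7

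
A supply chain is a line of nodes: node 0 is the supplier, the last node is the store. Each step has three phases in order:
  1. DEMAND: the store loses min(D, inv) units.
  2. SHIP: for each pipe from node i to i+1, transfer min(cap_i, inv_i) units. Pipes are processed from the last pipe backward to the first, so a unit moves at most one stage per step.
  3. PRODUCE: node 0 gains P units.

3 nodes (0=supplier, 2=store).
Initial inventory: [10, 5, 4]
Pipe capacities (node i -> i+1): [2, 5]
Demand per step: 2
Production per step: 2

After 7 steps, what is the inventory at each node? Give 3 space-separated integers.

Step 1: demand=2,sold=2 ship[1->2]=5 ship[0->1]=2 prod=2 -> inv=[10 2 7]
Step 2: demand=2,sold=2 ship[1->2]=2 ship[0->1]=2 prod=2 -> inv=[10 2 7]
Step 3: demand=2,sold=2 ship[1->2]=2 ship[0->1]=2 prod=2 -> inv=[10 2 7]
Step 4: demand=2,sold=2 ship[1->2]=2 ship[0->1]=2 prod=2 -> inv=[10 2 7]
Step 5: demand=2,sold=2 ship[1->2]=2 ship[0->1]=2 prod=2 -> inv=[10 2 7]
Step 6: demand=2,sold=2 ship[1->2]=2 ship[0->1]=2 prod=2 -> inv=[10 2 7]
Step 7: demand=2,sold=2 ship[1->2]=2 ship[0->1]=2 prod=2 -> inv=[10 2 7]

10 2 7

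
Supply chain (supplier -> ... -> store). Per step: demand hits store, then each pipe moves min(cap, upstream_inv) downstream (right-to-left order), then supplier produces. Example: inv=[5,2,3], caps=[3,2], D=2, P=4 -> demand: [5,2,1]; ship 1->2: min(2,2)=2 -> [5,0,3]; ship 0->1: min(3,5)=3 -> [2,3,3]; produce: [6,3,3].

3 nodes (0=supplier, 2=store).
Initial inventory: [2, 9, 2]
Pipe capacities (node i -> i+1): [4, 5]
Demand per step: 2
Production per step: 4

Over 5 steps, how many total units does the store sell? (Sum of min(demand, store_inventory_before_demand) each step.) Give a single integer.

Answer: 10

Derivation:
Step 1: sold=2 (running total=2) -> [4 6 5]
Step 2: sold=2 (running total=4) -> [4 5 8]
Step 3: sold=2 (running total=6) -> [4 4 11]
Step 4: sold=2 (running total=8) -> [4 4 13]
Step 5: sold=2 (running total=10) -> [4 4 15]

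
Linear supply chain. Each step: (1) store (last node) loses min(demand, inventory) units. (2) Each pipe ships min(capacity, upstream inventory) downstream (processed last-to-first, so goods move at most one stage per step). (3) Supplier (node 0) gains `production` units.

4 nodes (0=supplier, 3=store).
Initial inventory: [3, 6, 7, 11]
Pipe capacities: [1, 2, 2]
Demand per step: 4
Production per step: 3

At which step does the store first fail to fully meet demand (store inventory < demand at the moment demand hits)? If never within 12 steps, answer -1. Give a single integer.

Step 1: demand=4,sold=4 ship[2->3]=2 ship[1->2]=2 ship[0->1]=1 prod=3 -> [5 5 7 9]
Step 2: demand=4,sold=4 ship[2->3]=2 ship[1->2]=2 ship[0->1]=1 prod=3 -> [7 4 7 7]
Step 3: demand=4,sold=4 ship[2->3]=2 ship[1->2]=2 ship[0->1]=1 prod=3 -> [9 3 7 5]
Step 4: demand=4,sold=4 ship[2->3]=2 ship[1->2]=2 ship[0->1]=1 prod=3 -> [11 2 7 3]
Step 5: demand=4,sold=3 ship[2->3]=2 ship[1->2]=2 ship[0->1]=1 prod=3 -> [13 1 7 2]
Step 6: demand=4,sold=2 ship[2->3]=2 ship[1->2]=1 ship[0->1]=1 prod=3 -> [15 1 6 2]
Step 7: demand=4,sold=2 ship[2->3]=2 ship[1->2]=1 ship[0->1]=1 prod=3 -> [17 1 5 2]
Step 8: demand=4,sold=2 ship[2->3]=2 ship[1->2]=1 ship[0->1]=1 prod=3 -> [19 1 4 2]
Step 9: demand=4,sold=2 ship[2->3]=2 ship[1->2]=1 ship[0->1]=1 prod=3 -> [21 1 3 2]
Step 10: demand=4,sold=2 ship[2->3]=2 ship[1->2]=1 ship[0->1]=1 prod=3 -> [23 1 2 2]
Step 11: demand=4,sold=2 ship[2->3]=2 ship[1->2]=1 ship[0->1]=1 prod=3 -> [25 1 1 2]
Step 12: demand=4,sold=2 ship[2->3]=1 ship[1->2]=1 ship[0->1]=1 prod=3 -> [27 1 1 1]
First stockout at step 5

5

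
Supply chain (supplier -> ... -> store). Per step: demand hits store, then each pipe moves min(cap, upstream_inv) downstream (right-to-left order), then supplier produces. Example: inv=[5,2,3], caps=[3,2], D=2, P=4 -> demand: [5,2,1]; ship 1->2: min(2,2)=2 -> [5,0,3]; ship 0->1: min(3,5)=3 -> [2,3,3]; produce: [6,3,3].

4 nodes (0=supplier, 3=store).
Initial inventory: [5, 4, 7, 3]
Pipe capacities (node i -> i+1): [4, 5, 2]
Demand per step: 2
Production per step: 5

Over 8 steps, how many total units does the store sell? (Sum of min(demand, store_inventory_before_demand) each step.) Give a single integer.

Answer: 16

Derivation:
Step 1: sold=2 (running total=2) -> [6 4 9 3]
Step 2: sold=2 (running total=4) -> [7 4 11 3]
Step 3: sold=2 (running total=6) -> [8 4 13 3]
Step 4: sold=2 (running total=8) -> [9 4 15 3]
Step 5: sold=2 (running total=10) -> [10 4 17 3]
Step 6: sold=2 (running total=12) -> [11 4 19 3]
Step 7: sold=2 (running total=14) -> [12 4 21 3]
Step 8: sold=2 (running total=16) -> [13 4 23 3]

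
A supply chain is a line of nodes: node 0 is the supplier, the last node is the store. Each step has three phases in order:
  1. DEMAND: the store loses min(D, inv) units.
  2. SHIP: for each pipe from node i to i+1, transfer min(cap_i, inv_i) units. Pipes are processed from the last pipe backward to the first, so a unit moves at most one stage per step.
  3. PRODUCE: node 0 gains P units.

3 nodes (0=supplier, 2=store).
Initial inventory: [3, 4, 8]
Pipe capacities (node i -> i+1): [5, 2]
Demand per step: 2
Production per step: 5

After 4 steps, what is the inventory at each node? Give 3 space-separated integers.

Step 1: demand=2,sold=2 ship[1->2]=2 ship[0->1]=3 prod=5 -> inv=[5 5 8]
Step 2: demand=2,sold=2 ship[1->2]=2 ship[0->1]=5 prod=5 -> inv=[5 8 8]
Step 3: demand=2,sold=2 ship[1->2]=2 ship[0->1]=5 prod=5 -> inv=[5 11 8]
Step 4: demand=2,sold=2 ship[1->2]=2 ship[0->1]=5 prod=5 -> inv=[5 14 8]

5 14 8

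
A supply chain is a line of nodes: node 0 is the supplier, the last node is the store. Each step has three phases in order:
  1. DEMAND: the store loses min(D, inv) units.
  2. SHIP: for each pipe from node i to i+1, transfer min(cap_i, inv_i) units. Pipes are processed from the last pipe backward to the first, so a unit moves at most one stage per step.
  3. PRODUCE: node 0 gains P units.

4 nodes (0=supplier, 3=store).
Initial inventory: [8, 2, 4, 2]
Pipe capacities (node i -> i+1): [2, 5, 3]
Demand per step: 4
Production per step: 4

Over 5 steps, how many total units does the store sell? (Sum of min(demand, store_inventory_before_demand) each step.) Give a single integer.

Step 1: sold=2 (running total=2) -> [10 2 3 3]
Step 2: sold=3 (running total=5) -> [12 2 2 3]
Step 3: sold=3 (running total=8) -> [14 2 2 2]
Step 4: sold=2 (running total=10) -> [16 2 2 2]
Step 5: sold=2 (running total=12) -> [18 2 2 2]

Answer: 12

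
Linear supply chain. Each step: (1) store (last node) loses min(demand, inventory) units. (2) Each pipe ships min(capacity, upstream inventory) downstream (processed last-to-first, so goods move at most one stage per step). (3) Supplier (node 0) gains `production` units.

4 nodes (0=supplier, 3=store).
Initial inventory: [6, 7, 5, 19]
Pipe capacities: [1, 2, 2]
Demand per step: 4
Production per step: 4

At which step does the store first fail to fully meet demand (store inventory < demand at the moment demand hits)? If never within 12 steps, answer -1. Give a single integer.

Step 1: demand=4,sold=4 ship[2->3]=2 ship[1->2]=2 ship[0->1]=1 prod=4 -> [9 6 5 17]
Step 2: demand=4,sold=4 ship[2->3]=2 ship[1->2]=2 ship[0->1]=1 prod=4 -> [12 5 5 15]
Step 3: demand=4,sold=4 ship[2->3]=2 ship[1->2]=2 ship[0->1]=1 prod=4 -> [15 4 5 13]
Step 4: demand=4,sold=4 ship[2->3]=2 ship[1->2]=2 ship[0->1]=1 prod=4 -> [18 3 5 11]
Step 5: demand=4,sold=4 ship[2->3]=2 ship[1->2]=2 ship[0->1]=1 prod=4 -> [21 2 5 9]
Step 6: demand=4,sold=4 ship[2->3]=2 ship[1->2]=2 ship[0->1]=1 prod=4 -> [24 1 5 7]
Step 7: demand=4,sold=4 ship[2->3]=2 ship[1->2]=1 ship[0->1]=1 prod=4 -> [27 1 4 5]
Step 8: demand=4,sold=4 ship[2->3]=2 ship[1->2]=1 ship[0->1]=1 prod=4 -> [30 1 3 3]
Step 9: demand=4,sold=3 ship[2->3]=2 ship[1->2]=1 ship[0->1]=1 prod=4 -> [33 1 2 2]
Step 10: demand=4,sold=2 ship[2->3]=2 ship[1->2]=1 ship[0->1]=1 prod=4 -> [36 1 1 2]
Step 11: demand=4,sold=2 ship[2->3]=1 ship[1->2]=1 ship[0->1]=1 prod=4 -> [39 1 1 1]
Step 12: demand=4,sold=1 ship[2->3]=1 ship[1->2]=1 ship[0->1]=1 prod=4 -> [42 1 1 1]
First stockout at step 9

9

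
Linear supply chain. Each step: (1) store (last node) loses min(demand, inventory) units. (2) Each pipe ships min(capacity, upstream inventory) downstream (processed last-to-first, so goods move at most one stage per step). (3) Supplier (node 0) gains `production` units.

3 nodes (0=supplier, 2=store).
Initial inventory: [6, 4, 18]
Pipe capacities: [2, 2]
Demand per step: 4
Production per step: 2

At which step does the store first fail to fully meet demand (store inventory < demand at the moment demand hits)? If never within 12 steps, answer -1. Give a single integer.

Step 1: demand=4,sold=4 ship[1->2]=2 ship[0->1]=2 prod=2 -> [6 4 16]
Step 2: demand=4,sold=4 ship[1->2]=2 ship[0->1]=2 prod=2 -> [6 4 14]
Step 3: demand=4,sold=4 ship[1->2]=2 ship[0->1]=2 prod=2 -> [6 4 12]
Step 4: demand=4,sold=4 ship[1->2]=2 ship[0->1]=2 prod=2 -> [6 4 10]
Step 5: demand=4,sold=4 ship[1->2]=2 ship[0->1]=2 prod=2 -> [6 4 8]
Step 6: demand=4,sold=4 ship[1->2]=2 ship[0->1]=2 prod=2 -> [6 4 6]
Step 7: demand=4,sold=4 ship[1->2]=2 ship[0->1]=2 prod=2 -> [6 4 4]
Step 8: demand=4,sold=4 ship[1->2]=2 ship[0->1]=2 prod=2 -> [6 4 2]
Step 9: demand=4,sold=2 ship[1->2]=2 ship[0->1]=2 prod=2 -> [6 4 2]
Step 10: demand=4,sold=2 ship[1->2]=2 ship[0->1]=2 prod=2 -> [6 4 2]
Step 11: demand=4,sold=2 ship[1->2]=2 ship[0->1]=2 prod=2 -> [6 4 2]
Step 12: demand=4,sold=2 ship[1->2]=2 ship[0->1]=2 prod=2 -> [6 4 2]
First stockout at step 9

9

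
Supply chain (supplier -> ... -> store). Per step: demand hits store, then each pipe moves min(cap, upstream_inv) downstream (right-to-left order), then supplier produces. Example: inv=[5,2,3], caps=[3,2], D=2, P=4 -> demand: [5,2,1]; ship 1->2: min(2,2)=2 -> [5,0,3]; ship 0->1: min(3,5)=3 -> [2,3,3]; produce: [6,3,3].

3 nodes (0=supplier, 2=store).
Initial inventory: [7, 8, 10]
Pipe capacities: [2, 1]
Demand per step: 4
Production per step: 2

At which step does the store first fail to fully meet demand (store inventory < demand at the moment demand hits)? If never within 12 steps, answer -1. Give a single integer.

Step 1: demand=4,sold=4 ship[1->2]=1 ship[0->1]=2 prod=2 -> [7 9 7]
Step 2: demand=4,sold=4 ship[1->2]=1 ship[0->1]=2 prod=2 -> [7 10 4]
Step 3: demand=4,sold=4 ship[1->2]=1 ship[0->1]=2 prod=2 -> [7 11 1]
Step 4: demand=4,sold=1 ship[1->2]=1 ship[0->1]=2 prod=2 -> [7 12 1]
Step 5: demand=4,sold=1 ship[1->2]=1 ship[0->1]=2 prod=2 -> [7 13 1]
Step 6: demand=4,sold=1 ship[1->2]=1 ship[0->1]=2 prod=2 -> [7 14 1]
Step 7: demand=4,sold=1 ship[1->2]=1 ship[0->1]=2 prod=2 -> [7 15 1]
Step 8: demand=4,sold=1 ship[1->2]=1 ship[0->1]=2 prod=2 -> [7 16 1]
Step 9: demand=4,sold=1 ship[1->2]=1 ship[0->1]=2 prod=2 -> [7 17 1]
Step 10: demand=4,sold=1 ship[1->2]=1 ship[0->1]=2 prod=2 -> [7 18 1]
Step 11: demand=4,sold=1 ship[1->2]=1 ship[0->1]=2 prod=2 -> [7 19 1]
Step 12: demand=4,sold=1 ship[1->2]=1 ship[0->1]=2 prod=2 -> [7 20 1]
First stockout at step 4

4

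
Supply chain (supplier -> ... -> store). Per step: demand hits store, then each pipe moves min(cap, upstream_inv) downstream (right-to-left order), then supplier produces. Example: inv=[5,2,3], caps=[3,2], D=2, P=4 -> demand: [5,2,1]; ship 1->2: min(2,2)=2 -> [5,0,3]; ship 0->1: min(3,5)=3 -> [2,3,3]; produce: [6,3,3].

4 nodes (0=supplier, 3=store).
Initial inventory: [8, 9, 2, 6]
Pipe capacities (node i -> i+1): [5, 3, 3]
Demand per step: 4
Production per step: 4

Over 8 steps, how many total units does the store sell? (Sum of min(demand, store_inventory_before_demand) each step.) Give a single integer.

Answer: 26

Derivation:
Step 1: sold=4 (running total=4) -> [7 11 3 4]
Step 2: sold=4 (running total=8) -> [6 13 3 3]
Step 3: sold=3 (running total=11) -> [5 15 3 3]
Step 4: sold=3 (running total=14) -> [4 17 3 3]
Step 5: sold=3 (running total=17) -> [4 18 3 3]
Step 6: sold=3 (running total=20) -> [4 19 3 3]
Step 7: sold=3 (running total=23) -> [4 20 3 3]
Step 8: sold=3 (running total=26) -> [4 21 3 3]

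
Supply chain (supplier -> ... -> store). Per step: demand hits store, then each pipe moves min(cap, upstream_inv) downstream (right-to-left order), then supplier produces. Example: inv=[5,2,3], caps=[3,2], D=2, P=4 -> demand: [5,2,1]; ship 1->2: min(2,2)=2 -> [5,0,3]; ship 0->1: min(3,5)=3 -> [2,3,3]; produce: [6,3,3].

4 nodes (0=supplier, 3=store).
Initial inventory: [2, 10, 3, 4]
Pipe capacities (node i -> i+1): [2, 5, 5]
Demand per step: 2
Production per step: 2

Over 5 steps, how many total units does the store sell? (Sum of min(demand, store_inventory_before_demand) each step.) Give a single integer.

Step 1: sold=2 (running total=2) -> [2 7 5 5]
Step 2: sold=2 (running total=4) -> [2 4 5 8]
Step 3: sold=2 (running total=6) -> [2 2 4 11]
Step 4: sold=2 (running total=8) -> [2 2 2 13]
Step 5: sold=2 (running total=10) -> [2 2 2 13]

Answer: 10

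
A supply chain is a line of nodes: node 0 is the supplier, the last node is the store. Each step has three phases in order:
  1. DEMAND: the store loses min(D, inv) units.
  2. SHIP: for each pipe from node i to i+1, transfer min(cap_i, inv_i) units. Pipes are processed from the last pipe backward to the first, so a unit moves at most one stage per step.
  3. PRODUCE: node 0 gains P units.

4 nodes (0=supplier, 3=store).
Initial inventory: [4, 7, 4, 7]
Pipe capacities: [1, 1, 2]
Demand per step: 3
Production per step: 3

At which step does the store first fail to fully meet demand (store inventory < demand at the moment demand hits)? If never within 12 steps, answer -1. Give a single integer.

Step 1: demand=3,sold=3 ship[2->3]=2 ship[1->2]=1 ship[0->1]=1 prod=3 -> [6 7 3 6]
Step 2: demand=3,sold=3 ship[2->3]=2 ship[1->2]=1 ship[0->1]=1 prod=3 -> [8 7 2 5]
Step 3: demand=3,sold=3 ship[2->3]=2 ship[1->2]=1 ship[0->1]=1 prod=3 -> [10 7 1 4]
Step 4: demand=3,sold=3 ship[2->3]=1 ship[1->2]=1 ship[0->1]=1 prod=3 -> [12 7 1 2]
Step 5: demand=3,sold=2 ship[2->3]=1 ship[1->2]=1 ship[0->1]=1 prod=3 -> [14 7 1 1]
Step 6: demand=3,sold=1 ship[2->3]=1 ship[1->2]=1 ship[0->1]=1 prod=3 -> [16 7 1 1]
Step 7: demand=3,sold=1 ship[2->3]=1 ship[1->2]=1 ship[0->1]=1 prod=3 -> [18 7 1 1]
Step 8: demand=3,sold=1 ship[2->3]=1 ship[1->2]=1 ship[0->1]=1 prod=3 -> [20 7 1 1]
Step 9: demand=3,sold=1 ship[2->3]=1 ship[1->2]=1 ship[0->1]=1 prod=3 -> [22 7 1 1]
Step 10: demand=3,sold=1 ship[2->3]=1 ship[1->2]=1 ship[0->1]=1 prod=3 -> [24 7 1 1]
Step 11: demand=3,sold=1 ship[2->3]=1 ship[1->2]=1 ship[0->1]=1 prod=3 -> [26 7 1 1]
Step 12: demand=3,sold=1 ship[2->3]=1 ship[1->2]=1 ship[0->1]=1 prod=3 -> [28 7 1 1]
First stockout at step 5

5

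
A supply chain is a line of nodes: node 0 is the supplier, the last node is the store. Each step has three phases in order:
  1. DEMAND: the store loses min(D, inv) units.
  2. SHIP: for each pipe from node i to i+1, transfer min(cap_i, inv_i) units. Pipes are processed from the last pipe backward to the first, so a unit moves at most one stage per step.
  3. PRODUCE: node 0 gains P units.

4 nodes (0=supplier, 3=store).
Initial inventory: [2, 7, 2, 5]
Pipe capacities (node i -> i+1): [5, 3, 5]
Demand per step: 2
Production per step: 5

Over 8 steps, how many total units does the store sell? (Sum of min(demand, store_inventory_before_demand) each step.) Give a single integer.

Answer: 16

Derivation:
Step 1: sold=2 (running total=2) -> [5 6 3 5]
Step 2: sold=2 (running total=4) -> [5 8 3 6]
Step 3: sold=2 (running total=6) -> [5 10 3 7]
Step 4: sold=2 (running total=8) -> [5 12 3 8]
Step 5: sold=2 (running total=10) -> [5 14 3 9]
Step 6: sold=2 (running total=12) -> [5 16 3 10]
Step 7: sold=2 (running total=14) -> [5 18 3 11]
Step 8: sold=2 (running total=16) -> [5 20 3 12]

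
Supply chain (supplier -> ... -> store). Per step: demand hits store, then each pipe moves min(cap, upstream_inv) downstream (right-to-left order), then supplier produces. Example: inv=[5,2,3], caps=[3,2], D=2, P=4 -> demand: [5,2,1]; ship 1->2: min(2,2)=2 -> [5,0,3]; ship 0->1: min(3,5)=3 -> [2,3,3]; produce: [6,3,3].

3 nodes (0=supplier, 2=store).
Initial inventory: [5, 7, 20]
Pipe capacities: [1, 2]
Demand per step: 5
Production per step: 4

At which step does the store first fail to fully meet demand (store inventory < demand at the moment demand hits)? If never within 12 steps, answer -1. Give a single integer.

Step 1: demand=5,sold=5 ship[1->2]=2 ship[0->1]=1 prod=4 -> [8 6 17]
Step 2: demand=5,sold=5 ship[1->2]=2 ship[0->1]=1 prod=4 -> [11 5 14]
Step 3: demand=5,sold=5 ship[1->2]=2 ship[0->1]=1 prod=4 -> [14 4 11]
Step 4: demand=5,sold=5 ship[1->2]=2 ship[0->1]=1 prod=4 -> [17 3 8]
Step 5: demand=5,sold=5 ship[1->2]=2 ship[0->1]=1 prod=4 -> [20 2 5]
Step 6: demand=5,sold=5 ship[1->2]=2 ship[0->1]=1 prod=4 -> [23 1 2]
Step 7: demand=5,sold=2 ship[1->2]=1 ship[0->1]=1 prod=4 -> [26 1 1]
Step 8: demand=5,sold=1 ship[1->2]=1 ship[0->1]=1 prod=4 -> [29 1 1]
Step 9: demand=5,sold=1 ship[1->2]=1 ship[0->1]=1 prod=4 -> [32 1 1]
Step 10: demand=5,sold=1 ship[1->2]=1 ship[0->1]=1 prod=4 -> [35 1 1]
Step 11: demand=5,sold=1 ship[1->2]=1 ship[0->1]=1 prod=4 -> [38 1 1]
Step 12: demand=5,sold=1 ship[1->2]=1 ship[0->1]=1 prod=4 -> [41 1 1]
First stockout at step 7

7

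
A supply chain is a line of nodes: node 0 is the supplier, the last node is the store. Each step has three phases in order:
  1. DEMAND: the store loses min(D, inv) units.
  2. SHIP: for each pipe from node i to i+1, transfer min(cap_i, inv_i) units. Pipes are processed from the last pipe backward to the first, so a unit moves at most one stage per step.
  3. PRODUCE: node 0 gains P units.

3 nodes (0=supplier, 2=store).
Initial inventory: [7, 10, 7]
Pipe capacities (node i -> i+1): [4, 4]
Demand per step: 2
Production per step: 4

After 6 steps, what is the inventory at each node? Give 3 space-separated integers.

Step 1: demand=2,sold=2 ship[1->2]=4 ship[0->1]=4 prod=4 -> inv=[7 10 9]
Step 2: demand=2,sold=2 ship[1->2]=4 ship[0->1]=4 prod=4 -> inv=[7 10 11]
Step 3: demand=2,sold=2 ship[1->2]=4 ship[0->1]=4 prod=4 -> inv=[7 10 13]
Step 4: demand=2,sold=2 ship[1->2]=4 ship[0->1]=4 prod=4 -> inv=[7 10 15]
Step 5: demand=2,sold=2 ship[1->2]=4 ship[0->1]=4 prod=4 -> inv=[7 10 17]
Step 6: demand=2,sold=2 ship[1->2]=4 ship[0->1]=4 prod=4 -> inv=[7 10 19]

7 10 19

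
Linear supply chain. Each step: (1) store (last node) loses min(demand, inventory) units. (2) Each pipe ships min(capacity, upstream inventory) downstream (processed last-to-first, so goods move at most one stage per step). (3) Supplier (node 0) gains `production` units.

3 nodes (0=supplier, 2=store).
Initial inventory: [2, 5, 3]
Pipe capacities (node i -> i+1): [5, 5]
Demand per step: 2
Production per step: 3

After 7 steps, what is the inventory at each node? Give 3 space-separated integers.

Step 1: demand=2,sold=2 ship[1->2]=5 ship[0->1]=2 prod=3 -> inv=[3 2 6]
Step 2: demand=2,sold=2 ship[1->2]=2 ship[0->1]=3 prod=3 -> inv=[3 3 6]
Step 3: demand=2,sold=2 ship[1->2]=3 ship[0->1]=3 prod=3 -> inv=[3 3 7]
Step 4: demand=2,sold=2 ship[1->2]=3 ship[0->1]=3 prod=3 -> inv=[3 3 8]
Step 5: demand=2,sold=2 ship[1->2]=3 ship[0->1]=3 prod=3 -> inv=[3 3 9]
Step 6: demand=2,sold=2 ship[1->2]=3 ship[0->1]=3 prod=3 -> inv=[3 3 10]
Step 7: demand=2,sold=2 ship[1->2]=3 ship[0->1]=3 prod=3 -> inv=[3 3 11]

3 3 11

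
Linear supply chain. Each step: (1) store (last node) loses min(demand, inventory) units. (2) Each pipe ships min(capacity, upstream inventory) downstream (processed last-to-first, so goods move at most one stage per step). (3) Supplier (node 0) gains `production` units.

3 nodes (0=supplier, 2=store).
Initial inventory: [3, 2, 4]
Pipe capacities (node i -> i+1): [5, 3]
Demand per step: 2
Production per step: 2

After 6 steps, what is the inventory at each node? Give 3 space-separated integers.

Step 1: demand=2,sold=2 ship[1->2]=2 ship[0->1]=3 prod=2 -> inv=[2 3 4]
Step 2: demand=2,sold=2 ship[1->2]=3 ship[0->1]=2 prod=2 -> inv=[2 2 5]
Step 3: demand=2,sold=2 ship[1->2]=2 ship[0->1]=2 prod=2 -> inv=[2 2 5]
Step 4: demand=2,sold=2 ship[1->2]=2 ship[0->1]=2 prod=2 -> inv=[2 2 5]
Step 5: demand=2,sold=2 ship[1->2]=2 ship[0->1]=2 prod=2 -> inv=[2 2 5]
Step 6: demand=2,sold=2 ship[1->2]=2 ship[0->1]=2 prod=2 -> inv=[2 2 5]

2 2 5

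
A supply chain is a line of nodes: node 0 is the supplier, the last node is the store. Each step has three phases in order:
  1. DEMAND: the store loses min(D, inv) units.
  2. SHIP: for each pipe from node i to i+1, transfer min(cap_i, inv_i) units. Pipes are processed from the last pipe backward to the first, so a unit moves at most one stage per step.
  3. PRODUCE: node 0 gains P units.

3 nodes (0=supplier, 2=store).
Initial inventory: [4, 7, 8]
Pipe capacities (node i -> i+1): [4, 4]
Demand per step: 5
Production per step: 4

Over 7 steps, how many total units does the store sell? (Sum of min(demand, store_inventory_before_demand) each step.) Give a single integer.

Step 1: sold=5 (running total=5) -> [4 7 7]
Step 2: sold=5 (running total=10) -> [4 7 6]
Step 3: sold=5 (running total=15) -> [4 7 5]
Step 4: sold=5 (running total=20) -> [4 7 4]
Step 5: sold=4 (running total=24) -> [4 7 4]
Step 6: sold=4 (running total=28) -> [4 7 4]
Step 7: sold=4 (running total=32) -> [4 7 4]

Answer: 32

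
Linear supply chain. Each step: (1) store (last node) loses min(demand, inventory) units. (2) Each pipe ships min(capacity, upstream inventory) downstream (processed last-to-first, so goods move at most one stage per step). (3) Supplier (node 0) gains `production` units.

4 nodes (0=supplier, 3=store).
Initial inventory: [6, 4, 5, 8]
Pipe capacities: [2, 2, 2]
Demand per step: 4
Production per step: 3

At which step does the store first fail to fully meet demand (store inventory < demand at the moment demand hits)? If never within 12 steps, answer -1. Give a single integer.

Step 1: demand=4,sold=4 ship[2->3]=2 ship[1->2]=2 ship[0->1]=2 prod=3 -> [7 4 5 6]
Step 2: demand=4,sold=4 ship[2->3]=2 ship[1->2]=2 ship[0->1]=2 prod=3 -> [8 4 5 4]
Step 3: demand=4,sold=4 ship[2->3]=2 ship[1->2]=2 ship[0->1]=2 prod=3 -> [9 4 5 2]
Step 4: demand=4,sold=2 ship[2->3]=2 ship[1->2]=2 ship[0->1]=2 prod=3 -> [10 4 5 2]
Step 5: demand=4,sold=2 ship[2->3]=2 ship[1->2]=2 ship[0->1]=2 prod=3 -> [11 4 5 2]
Step 6: demand=4,sold=2 ship[2->3]=2 ship[1->2]=2 ship[0->1]=2 prod=3 -> [12 4 5 2]
Step 7: demand=4,sold=2 ship[2->3]=2 ship[1->2]=2 ship[0->1]=2 prod=3 -> [13 4 5 2]
Step 8: demand=4,sold=2 ship[2->3]=2 ship[1->2]=2 ship[0->1]=2 prod=3 -> [14 4 5 2]
Step 9: demand=4,sold=2 ship[2->3]=2 ship[1->2]=2 ship[0->1]=2 prod=3 -> [15 4 5 2]
Step 10: demand=4,sold=2 ship[2->3]=2 ship[1->2]=2 ship[0->1]=2 prod=3 -> [16 4 5 2]
Step 11: demand=4,sold=2 ship[2->3]=2 ship[1->2]=2 ship[0->1]=2 prod=3 -> [17 4 5 2]
Step 12: demand=4,sold=2 ship[2->3]=2 ship[1->2]=2 ship[0->1]=2 prod=3 -> [18 4 5 2]
First stockout at step 4

4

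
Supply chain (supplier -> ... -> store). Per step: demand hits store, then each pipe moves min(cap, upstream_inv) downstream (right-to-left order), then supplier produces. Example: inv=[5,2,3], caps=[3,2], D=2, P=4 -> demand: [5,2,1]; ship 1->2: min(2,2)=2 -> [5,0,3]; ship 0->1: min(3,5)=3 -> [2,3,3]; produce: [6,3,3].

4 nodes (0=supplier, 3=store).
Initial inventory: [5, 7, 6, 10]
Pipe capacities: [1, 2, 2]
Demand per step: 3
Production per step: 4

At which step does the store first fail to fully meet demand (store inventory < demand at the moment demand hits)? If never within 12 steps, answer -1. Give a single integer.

Step 1: demand=3,sold=3 ship[2->3]=2 ship[1->2]=2 ship[0->1]=1 prod=4 -> [8 6 6 9]
Step 2: demand=3,sold=3 ship[2->3]=2 ship[1->2]=2 ship[0->1]=1 prod=4 -> [11 5 6 8]
Step 3: demand=3,sold=3 ship[2->3]=2 ship[1->2]=2 ship[0->1]=1 prod=4 -> [14 4 6 7]
Step 4: demand=3,sold=3 ship[2->3]=2 ship[1->2]=2 ship[0->1]=1 prod=4 -> [17 3 6 6]
Step 5: demand=3,sold=3 ship[2->3]=2 ship[1->2]=2 ship[0->1]=1 prod=4 -> [20 2 6 5]
Step 6: demand=3,sold=3 ship[2->3]=2 ship[1->2]=2 ship[0->1]=1 prod=4 -> [23 1 6 4]
Step 7: demand=3,sold=3 ship[2->3]=2 ship[1->2]=1 ship[0->1]=1 prod=4 -> [26 1 5 3]
Step 8: demand=3,sold=3 ship[2->3]=2 ship[1->2]=1 ship[0->1]=1 prod=4 -> [29 1 4 2]
Step 9: demand=3,sold=2 ship[2->3]=2 ship[1->2]=1 ship[0->1]=1 prod=4 -> [32 1 3 2]
Step 10: demand=3,sold=2 ship[2->3]=2 ship[1->2]=1 ship[0->1]=1 prod=4 -> [35 1 2 2]
Step 11: demand=3,sold=2 ship[2->3]=2 ship[1->2]=1 ship[0->1]=1 prod=4 -> [38 1 1 2]
Step 12: demand=3,sold=2 ship[2->3]=1 ship[1->2]=1 ship[0->1]=1 prod=4 -> [41 1 1 1]
First stockout at step 9

9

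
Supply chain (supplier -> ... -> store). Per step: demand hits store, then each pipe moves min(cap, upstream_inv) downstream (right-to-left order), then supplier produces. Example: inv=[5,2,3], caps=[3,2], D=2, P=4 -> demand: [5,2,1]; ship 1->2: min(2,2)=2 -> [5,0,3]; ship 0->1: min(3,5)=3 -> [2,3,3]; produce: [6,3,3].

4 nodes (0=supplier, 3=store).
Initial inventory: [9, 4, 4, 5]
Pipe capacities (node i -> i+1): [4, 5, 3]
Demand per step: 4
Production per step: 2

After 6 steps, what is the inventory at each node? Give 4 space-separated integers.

Step 1: demand=4,sold=4 ship[2->3]=3 ship[1->2]=4 ship[0->1]=4 prod=2 -> inv=[7 4 5 4]
Step 2: demand=4,sold=4 ship[2->3]=3 ship[1->2]=4 ship[0->1]=4 prod=2 -> inv=[5 4 6 3]
Step 3: demand=4,sold=3 ship[2->3]=3 ship[1->2]=4 ship[0->1]=4 prod=2 -> inv=[3 4 7 3]
Step 4: demand=4,sold=3 ship[2->3]=3 ship[1->2]=4 ship[0->1]=3 prod=2 -> inv=[2 3 8 3]
Step 5: demand=4,sold=3 ship[2->3]=3 ship[1->2]=3 ship[0->1]=2 prod=2 -> inv=[2 2 8 3]
Step 6: demand=4,sold=3 ship[2->3]=3 ship[1->2]=2 ship[0->1]=2 prod=2 -> inv=[2 2 7 3]

2 2 7 3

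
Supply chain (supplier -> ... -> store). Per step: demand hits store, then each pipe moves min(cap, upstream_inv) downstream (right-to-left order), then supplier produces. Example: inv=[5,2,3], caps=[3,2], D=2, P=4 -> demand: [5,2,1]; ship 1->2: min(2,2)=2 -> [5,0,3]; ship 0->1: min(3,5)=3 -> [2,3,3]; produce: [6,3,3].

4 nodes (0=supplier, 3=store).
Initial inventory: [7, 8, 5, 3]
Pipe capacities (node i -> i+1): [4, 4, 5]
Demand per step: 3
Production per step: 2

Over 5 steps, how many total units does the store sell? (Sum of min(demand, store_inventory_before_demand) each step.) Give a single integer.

Step 1: sold=3 (running total=3) -> [5 8 4 5]
Step 2: sold=3 (running total=6) -> [3 8 4 6]
Step 3: sold=3 (running total=9) -> [2 7 4 7]
Step 4: sold=3 (running total=12) -> [2 5 4 8]
Step 5: sold=3 (running total=15) -> [2 3 4 9]

Answer: 15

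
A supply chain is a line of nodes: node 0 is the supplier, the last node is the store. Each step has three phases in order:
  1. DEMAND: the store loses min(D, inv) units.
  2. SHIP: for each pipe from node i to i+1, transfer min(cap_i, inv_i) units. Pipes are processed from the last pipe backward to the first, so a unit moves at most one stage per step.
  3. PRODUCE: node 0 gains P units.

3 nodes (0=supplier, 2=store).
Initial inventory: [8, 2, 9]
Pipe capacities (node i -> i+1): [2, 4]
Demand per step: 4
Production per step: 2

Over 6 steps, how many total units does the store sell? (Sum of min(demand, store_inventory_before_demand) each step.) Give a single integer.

Step 1: sold=4 (running total=4) -> [8 2 7]
Step 2: sold=4 (running total=8) -> [8 2 5]
Step 3: sold=4 (running total=12) -> [8 2 3]
Step 4: sold=3 (running total=15) -> [8 2 2]
Step 5: sold=2 (running total=17) -> [8 2 2]
Step 6: sold=2 (running total=19) -> [8 2 2]

Answer: 19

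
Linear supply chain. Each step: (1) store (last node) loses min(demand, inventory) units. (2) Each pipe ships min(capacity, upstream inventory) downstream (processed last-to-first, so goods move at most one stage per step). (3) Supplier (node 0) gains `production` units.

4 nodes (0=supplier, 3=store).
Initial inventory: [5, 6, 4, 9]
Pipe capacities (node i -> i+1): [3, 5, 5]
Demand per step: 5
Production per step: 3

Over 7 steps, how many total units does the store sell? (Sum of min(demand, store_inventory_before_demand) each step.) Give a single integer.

Step 1: sold=5 (running total=5) -> [5 4 5 8]
Step 2: sold=5 (running total=10) -> [5 3 4 8]
Step 3: sold=5 (running total=15) -> [5 3 3 7]
Step 4: sold=5 (running total=20) -> [5 3 3 5]
Step 5: sold=5 (running total=25) -> [5 3 3 3]
Step 6: sold=3 (running total=28) -> [5 3 3 3]
Step 7: sold=3 (running total=31) -> [5 3 3 3]

Answer: 31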